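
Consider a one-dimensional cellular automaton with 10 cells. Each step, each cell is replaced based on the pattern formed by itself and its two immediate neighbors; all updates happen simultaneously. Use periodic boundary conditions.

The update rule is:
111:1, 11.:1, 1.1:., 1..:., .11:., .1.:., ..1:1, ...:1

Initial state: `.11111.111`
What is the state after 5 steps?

..1111..11
.1.111.1.1
....11....
1111.1.111
1111....11

1111....11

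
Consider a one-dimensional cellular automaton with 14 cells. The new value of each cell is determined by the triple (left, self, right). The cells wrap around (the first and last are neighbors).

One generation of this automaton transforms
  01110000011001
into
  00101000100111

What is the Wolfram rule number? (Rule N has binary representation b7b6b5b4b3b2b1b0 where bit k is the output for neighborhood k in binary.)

150

position 2: 111 → 1  (bit 7 = 1)
position 3: 110 → 0  (bit 6 = 0)
position 0: 101 → 0  (bit 5 = 0)
position 4: 100 → 1  (bit 4 = 1)
position 1: 011 → 0  (bit 3 = 0)
position 13: 010 → 1  (bit 2 = 1)
position 8: 001 → 1  (bit 1 = 1)
position 5: 000 → 0  (bit 0 = 0)
bits b7..b0 = 10010110 = 150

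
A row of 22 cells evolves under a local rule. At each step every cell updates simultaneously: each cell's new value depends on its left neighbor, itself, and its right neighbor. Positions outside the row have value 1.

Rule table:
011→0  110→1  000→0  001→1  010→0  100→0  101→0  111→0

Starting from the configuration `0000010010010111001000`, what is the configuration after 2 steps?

0001001001000010000010

0000100100100001010001
0001001001000010000010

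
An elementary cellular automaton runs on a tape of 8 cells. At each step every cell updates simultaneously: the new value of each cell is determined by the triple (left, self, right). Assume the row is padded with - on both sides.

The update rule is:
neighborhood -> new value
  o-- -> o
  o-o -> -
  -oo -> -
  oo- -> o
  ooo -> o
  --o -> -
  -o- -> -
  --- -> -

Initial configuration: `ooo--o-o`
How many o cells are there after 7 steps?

-ooo----
--ooo---
---ooo--
----ooo-
-----ooo
------oo
-------o
count of o: 1

1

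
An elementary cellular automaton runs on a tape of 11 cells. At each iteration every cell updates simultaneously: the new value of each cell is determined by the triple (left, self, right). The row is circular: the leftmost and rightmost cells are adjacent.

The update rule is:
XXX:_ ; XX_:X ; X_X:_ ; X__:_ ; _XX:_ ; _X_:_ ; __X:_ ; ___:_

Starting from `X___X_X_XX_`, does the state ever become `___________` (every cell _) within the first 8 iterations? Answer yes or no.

iteration 1: _________X_
iteration 2: ___________
all cells are _ at iteration 2

yes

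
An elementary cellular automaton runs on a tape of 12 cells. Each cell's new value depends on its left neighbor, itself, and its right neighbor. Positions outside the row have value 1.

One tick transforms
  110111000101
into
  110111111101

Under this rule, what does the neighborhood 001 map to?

1

At position 8 the neighborhood is 001; the next row has 1 there.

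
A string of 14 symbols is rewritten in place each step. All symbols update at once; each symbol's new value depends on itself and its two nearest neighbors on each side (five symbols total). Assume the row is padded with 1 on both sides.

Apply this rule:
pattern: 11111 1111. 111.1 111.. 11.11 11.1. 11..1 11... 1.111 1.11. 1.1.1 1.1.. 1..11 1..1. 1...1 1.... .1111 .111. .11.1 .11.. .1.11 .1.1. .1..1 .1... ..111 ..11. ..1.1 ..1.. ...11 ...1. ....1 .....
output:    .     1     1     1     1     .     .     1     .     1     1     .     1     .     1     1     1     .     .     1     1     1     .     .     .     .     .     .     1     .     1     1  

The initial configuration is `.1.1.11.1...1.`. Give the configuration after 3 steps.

.11111....1..1
1.1.11111...1.
1.11.1.1111..1

1.11.1.1111..1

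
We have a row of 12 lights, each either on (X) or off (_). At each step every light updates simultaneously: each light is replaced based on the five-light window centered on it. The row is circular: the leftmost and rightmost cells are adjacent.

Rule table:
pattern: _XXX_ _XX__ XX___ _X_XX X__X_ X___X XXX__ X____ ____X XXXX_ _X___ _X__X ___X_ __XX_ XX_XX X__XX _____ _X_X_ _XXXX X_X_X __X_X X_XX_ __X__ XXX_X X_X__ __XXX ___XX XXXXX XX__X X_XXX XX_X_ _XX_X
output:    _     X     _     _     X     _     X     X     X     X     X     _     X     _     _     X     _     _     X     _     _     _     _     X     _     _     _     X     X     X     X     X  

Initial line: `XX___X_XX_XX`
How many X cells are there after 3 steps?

7

XX__X___X_XX
XXXX_X_X__XX
XXXXX____X_X
count of X: 7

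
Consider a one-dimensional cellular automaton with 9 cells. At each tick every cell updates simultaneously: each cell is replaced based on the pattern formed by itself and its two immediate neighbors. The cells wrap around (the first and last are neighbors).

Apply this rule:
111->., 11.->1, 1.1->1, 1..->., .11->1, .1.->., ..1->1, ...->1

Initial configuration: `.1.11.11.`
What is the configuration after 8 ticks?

1.111111.
.11....11
111.11111
..111....
111.1.111
..11.11..
1111111.1
......111

......111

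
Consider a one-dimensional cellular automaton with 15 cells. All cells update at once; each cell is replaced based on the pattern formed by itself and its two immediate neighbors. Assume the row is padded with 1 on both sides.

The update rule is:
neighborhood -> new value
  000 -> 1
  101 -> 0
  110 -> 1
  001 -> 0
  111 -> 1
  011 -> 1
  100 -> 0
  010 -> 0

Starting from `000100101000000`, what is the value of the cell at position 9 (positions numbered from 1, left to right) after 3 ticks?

010000000011110
000111111011110
010111111011110
position 9 holds 1

1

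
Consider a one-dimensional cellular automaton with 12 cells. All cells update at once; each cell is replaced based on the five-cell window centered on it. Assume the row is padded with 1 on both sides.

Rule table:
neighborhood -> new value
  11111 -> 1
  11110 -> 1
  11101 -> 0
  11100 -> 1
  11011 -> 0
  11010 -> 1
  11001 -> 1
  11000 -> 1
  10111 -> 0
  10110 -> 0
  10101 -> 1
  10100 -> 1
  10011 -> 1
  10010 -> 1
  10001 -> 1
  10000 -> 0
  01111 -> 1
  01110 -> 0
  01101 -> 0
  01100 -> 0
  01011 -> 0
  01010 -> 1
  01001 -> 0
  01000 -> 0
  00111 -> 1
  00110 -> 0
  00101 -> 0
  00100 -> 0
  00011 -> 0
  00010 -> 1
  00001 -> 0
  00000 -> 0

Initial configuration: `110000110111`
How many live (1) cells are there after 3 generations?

generation 1: 111000000011
generation 2: 111100000011
generation 3: 111110000011
count of 1: 7

7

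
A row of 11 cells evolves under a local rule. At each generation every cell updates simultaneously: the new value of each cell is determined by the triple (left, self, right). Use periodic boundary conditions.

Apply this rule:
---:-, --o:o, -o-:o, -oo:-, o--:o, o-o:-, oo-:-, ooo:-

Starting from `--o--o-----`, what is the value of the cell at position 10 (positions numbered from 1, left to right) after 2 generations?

-oooooo----
o------o---
position 10 holds -

-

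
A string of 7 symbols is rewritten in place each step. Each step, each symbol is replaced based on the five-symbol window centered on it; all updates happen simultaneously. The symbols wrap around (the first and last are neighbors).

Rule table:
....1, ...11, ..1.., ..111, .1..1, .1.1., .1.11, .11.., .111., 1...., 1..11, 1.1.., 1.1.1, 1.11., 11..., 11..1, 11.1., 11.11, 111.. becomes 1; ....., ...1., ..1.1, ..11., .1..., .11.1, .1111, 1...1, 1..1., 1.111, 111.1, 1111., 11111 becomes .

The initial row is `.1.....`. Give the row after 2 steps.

11111..

.1.1..1
11111..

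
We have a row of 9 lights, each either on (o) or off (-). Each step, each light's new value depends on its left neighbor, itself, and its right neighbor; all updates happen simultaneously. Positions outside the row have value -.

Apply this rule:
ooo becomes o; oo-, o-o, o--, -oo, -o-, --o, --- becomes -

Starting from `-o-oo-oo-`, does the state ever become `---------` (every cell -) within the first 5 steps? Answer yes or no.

---------
all cells are - at step 1

yes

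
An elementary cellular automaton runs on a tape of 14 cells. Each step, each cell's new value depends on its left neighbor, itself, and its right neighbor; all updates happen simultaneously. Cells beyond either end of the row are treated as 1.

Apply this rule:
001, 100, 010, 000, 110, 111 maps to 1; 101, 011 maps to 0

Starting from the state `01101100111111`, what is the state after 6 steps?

11111111101100

00100111011111
11111011001111
11111001110111
11111110110011
11111110011101
11111111101100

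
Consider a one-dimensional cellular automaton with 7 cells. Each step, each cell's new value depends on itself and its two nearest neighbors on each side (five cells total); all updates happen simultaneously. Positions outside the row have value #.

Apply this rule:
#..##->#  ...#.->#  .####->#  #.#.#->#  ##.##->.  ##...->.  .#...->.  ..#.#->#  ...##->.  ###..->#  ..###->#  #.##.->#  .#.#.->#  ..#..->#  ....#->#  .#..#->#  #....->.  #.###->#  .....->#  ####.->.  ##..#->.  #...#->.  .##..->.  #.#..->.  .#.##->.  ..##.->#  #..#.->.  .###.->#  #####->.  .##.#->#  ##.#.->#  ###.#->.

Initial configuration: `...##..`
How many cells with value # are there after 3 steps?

3

step 1: ...#..#
step 2: ..#####
step 3: .###...
count of #: 3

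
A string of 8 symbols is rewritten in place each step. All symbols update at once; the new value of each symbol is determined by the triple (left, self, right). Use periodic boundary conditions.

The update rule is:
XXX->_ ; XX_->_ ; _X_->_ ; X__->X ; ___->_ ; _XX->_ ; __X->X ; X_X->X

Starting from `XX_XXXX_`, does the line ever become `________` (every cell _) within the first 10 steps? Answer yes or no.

no

__X____X
XX_X__X_
__X_XX_X
XX_X__X_  (repeats step 2; period 2)
step 10: XX_X__X_
step 10 is XX_X__X_, still not uniform _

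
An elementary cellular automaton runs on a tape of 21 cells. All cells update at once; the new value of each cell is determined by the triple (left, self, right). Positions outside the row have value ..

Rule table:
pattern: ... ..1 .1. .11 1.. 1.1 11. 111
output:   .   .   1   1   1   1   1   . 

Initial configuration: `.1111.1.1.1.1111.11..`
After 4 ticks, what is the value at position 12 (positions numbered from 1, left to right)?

.

tick 1: .1..111111111..11111.
tick 2: .11.1.......11.1...11
tick 3: .11111......11111..11
tick 4: .1...11.....1...11.11
position 12 holds .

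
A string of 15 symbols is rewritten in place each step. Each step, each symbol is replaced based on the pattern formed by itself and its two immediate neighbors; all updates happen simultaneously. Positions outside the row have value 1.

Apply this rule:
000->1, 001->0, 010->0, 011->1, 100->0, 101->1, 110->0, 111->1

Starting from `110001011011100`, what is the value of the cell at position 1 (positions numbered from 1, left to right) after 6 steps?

100100110111000
000000101110010
011110011100001
111100011001101
111001010001011
110000100100111
position 1 holds 1

1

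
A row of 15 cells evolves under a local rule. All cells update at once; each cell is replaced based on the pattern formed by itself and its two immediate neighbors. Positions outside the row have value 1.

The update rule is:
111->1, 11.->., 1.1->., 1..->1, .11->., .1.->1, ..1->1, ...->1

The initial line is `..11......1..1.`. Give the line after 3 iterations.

......111111.11

iteration 1: 11..1111111111.
iteration 2: 1.11.11111111..
iteration 3: ......111111.11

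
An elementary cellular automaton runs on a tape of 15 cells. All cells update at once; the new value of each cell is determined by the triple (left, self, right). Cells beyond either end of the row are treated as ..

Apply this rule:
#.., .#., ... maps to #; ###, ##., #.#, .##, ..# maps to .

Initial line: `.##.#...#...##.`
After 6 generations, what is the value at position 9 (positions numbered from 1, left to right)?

....###.###...#
###........##.#
...#######....#
##........###.#
..#######.....#
#........####.#
position 9 holds .

.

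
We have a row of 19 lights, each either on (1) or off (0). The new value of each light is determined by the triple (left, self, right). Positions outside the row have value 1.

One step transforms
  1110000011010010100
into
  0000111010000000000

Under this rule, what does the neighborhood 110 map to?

At position 2 the neighborhood is 110; the next row has 0 there.

0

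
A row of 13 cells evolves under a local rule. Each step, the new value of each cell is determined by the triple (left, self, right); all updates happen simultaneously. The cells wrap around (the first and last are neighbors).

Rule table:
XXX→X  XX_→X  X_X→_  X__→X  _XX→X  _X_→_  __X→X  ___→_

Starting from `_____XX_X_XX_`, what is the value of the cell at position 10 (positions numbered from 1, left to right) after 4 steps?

____XXX___XXX
X__XXXXX_XXXX
XXXXXXXX_XXXX
XXXXXXXX_XXXX
position 10 holds X

X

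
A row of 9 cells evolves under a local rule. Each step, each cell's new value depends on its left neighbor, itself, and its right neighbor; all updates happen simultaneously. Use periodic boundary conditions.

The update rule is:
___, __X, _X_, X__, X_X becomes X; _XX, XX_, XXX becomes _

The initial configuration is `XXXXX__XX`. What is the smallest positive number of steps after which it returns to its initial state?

step 1: _____XX__
step 2: XXXXX__XX

2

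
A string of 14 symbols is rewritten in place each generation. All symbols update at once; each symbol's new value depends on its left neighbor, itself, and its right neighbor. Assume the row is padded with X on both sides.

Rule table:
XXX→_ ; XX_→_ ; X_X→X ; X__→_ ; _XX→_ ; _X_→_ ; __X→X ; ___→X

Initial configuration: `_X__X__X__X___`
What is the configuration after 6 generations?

generation 1: X__X__X__X__XX
generation 2: __X__X__X__X__
generation 3: _X__X__X__X__X
generation 4: X__X__X__X__X_
generation 5: __X__X__X__X_X
generation 6: _X__X__X__X_X_

_X__X__X__X_X_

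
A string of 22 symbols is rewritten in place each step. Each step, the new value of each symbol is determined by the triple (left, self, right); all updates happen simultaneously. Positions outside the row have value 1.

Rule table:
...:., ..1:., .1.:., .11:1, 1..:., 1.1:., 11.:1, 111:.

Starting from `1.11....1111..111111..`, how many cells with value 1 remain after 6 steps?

step 1: 1.11....1..1..1....1..
step 2: 1.11..................
step 3: 1.11..................  (fixed point — unchanged through step 6)
count of 1: 3

3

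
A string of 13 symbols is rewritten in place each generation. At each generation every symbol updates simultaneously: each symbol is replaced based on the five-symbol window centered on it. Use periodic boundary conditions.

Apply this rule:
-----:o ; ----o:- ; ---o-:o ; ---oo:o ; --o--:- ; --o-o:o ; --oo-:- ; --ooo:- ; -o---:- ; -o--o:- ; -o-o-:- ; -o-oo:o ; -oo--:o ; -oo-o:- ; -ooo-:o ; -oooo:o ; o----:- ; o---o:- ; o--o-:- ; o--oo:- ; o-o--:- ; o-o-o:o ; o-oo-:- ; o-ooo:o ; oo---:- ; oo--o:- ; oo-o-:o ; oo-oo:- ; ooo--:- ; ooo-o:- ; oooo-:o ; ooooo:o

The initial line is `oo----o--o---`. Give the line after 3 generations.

---o---o----o

-o---o------o
----o---oo-oo
---o---o----o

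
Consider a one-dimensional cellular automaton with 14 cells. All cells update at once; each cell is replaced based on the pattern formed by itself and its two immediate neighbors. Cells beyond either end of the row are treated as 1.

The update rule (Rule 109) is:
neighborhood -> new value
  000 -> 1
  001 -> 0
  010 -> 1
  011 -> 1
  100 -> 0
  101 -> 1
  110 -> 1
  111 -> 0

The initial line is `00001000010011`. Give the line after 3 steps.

00000000010010

01101011010010
11111111110011
00000000010010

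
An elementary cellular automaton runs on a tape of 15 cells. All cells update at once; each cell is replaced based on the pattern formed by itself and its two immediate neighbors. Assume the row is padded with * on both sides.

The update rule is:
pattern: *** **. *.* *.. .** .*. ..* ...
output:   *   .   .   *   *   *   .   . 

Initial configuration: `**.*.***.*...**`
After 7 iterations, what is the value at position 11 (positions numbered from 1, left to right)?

iteration 1: *..*.**..**..**
iteration 2: .*.*.*.*.*.*.**
iteration 3: .*.*.*.*.*.*.**  (fixed point — unchanged through iteration 7)
position 11 holds .

.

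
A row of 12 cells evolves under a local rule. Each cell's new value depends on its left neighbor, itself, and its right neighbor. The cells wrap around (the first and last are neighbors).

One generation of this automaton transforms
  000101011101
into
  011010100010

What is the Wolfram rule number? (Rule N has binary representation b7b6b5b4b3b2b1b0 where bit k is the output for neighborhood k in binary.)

35

position 8: 111 → 0  (bit 7 = 0)
position 9: 110 → 0  (bit 6 = 0)
position 4: 101 → 1  (bit 5 = 1)
position 0: 100 → 0  (bit 4 = 0)
position 7: 011 → 0  (bit 3 = 0)
position 3: 010 → 0  (bit 2 = 0)
position 2: 001 → 1  (bit 1 = 1)
position 1: 000 → 1  (bit 0 = 1)
bits b7..b0 = 00100011 = 35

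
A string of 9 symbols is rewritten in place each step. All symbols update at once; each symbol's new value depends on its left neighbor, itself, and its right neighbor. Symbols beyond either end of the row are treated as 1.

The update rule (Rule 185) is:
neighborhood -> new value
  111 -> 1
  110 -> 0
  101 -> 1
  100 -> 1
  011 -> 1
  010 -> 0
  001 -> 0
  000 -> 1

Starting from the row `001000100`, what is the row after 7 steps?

step 1: 100110010
step 2: 010101001
step 3: 101010101
step 4: 010101011
step 5: 101010111
step 6: 010101111
step 7: 101011111

101011111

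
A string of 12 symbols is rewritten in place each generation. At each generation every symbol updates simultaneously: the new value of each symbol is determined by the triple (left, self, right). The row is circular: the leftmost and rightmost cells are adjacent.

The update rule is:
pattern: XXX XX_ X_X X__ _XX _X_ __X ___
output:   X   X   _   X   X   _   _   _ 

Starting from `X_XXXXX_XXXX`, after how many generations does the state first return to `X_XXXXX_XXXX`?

X_XXXXX_XXXX

1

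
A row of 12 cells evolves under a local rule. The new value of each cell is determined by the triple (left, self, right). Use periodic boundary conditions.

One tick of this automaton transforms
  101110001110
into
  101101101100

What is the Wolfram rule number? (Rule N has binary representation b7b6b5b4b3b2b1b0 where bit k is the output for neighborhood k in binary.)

157

position 3: 111 → 1  (bit 7 = 1)
position 4: 110 → 0  (bit 6 = 0)
position 1: 101 → 0  (bit 5 = 0)
position 5: 100 → 1  (bit 4 = 1)
position 2: 011 → 1  (bit 3 = 1)
position 0: 010 → 1  (bit 2 = 1)
position 7: 001 → 0  (bit 1 = 0)
position 6: 000 → 1  (bit 0 = 1)
bits b7..b0 = 10011101 = 157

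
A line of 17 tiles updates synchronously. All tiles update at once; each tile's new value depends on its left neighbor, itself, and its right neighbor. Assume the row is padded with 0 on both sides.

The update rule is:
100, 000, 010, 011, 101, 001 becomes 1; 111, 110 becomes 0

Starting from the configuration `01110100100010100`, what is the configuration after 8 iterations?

10000111000000000

11001111111111111
10111000000000000
11100111111111111
10011100000000000
11110011111111111
10001110000000000
11111001111111111
10000111000000000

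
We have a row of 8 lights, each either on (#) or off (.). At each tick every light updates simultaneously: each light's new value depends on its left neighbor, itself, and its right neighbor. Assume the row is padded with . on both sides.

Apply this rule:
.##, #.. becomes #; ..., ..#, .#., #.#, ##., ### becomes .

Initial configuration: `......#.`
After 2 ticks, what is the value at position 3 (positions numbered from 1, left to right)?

.

.......#
........
position 3 holds .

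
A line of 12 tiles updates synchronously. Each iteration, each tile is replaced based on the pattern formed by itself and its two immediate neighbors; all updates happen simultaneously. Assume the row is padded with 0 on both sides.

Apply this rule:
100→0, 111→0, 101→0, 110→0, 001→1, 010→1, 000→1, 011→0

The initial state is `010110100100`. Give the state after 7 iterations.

110000101101
000111100001
111000001111
000011110000
111100000111
000001111000
111110000011

111110000011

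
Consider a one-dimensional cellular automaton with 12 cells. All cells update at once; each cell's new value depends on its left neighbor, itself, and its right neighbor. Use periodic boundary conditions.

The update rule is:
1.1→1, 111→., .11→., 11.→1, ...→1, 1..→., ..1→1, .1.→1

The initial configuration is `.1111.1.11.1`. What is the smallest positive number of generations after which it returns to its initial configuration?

generation 1: 1...1111.111
generation 2: 1.11...11...
generation 3: 11.1.11.1.11
generation 4: .1111.1111..
generation 5: 1...11...1.1
generation 6: 1.11.1.1111.
generation 7: 11.1111...11
generation 8: .11...1.11..
generation 9: 1.1.1111.1.1
generation 10: 1111...1111.
generation 11: ...1.11...11
generation 12: .1111.1.11.1

12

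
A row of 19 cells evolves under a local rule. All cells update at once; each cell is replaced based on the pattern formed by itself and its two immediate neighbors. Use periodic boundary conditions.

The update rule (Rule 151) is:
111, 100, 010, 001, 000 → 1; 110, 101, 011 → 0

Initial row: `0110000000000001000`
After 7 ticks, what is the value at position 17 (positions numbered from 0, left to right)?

1

tick 1: 1001111111111111111
tick 2: 0110111111111111111
tick 3: 0000011111111111110
tick 4: 1111101111111111101
tick 5: 1111000111111111000
tick 6: 0110111011111110111
tick 7: 0000010001111100010
position 17 holds 1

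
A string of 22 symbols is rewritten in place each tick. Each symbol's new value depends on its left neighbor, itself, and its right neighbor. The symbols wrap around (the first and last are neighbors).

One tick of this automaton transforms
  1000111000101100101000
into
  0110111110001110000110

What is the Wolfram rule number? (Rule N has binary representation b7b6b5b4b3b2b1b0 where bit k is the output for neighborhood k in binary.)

position 5: 111 → 1  (bit 7 = 1)
position 6: 110 → 1  (bit 6 = 1)
position 11: 101 → 0  (bit 5 = 0)
position 1: 100 → 1  (bit 4 = 1)
position 4: 011 → 1  (bit 3 = 1)
position 0: 010 → 0  (bit 2 = 0)
position 3: 001 → 0  (bit 1 = 0)
position 2: 000 → 1  (bit 0 = 1)
bits b7..b0 = 11011001 = 217

217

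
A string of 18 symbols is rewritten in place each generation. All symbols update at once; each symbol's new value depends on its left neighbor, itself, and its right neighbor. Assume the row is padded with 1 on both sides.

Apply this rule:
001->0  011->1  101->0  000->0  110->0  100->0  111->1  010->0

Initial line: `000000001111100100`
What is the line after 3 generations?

000000001100000000

000000001111000000
000000001110000000
000000001100000000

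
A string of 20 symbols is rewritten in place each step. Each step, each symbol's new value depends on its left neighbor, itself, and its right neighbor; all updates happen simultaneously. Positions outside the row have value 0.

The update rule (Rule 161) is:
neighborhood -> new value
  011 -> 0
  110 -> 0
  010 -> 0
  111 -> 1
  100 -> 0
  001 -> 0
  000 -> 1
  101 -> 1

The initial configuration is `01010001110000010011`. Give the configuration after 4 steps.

10011111110011100100

00100100100111000000
10000000000010011111
00111111111000001110
10011111110011100100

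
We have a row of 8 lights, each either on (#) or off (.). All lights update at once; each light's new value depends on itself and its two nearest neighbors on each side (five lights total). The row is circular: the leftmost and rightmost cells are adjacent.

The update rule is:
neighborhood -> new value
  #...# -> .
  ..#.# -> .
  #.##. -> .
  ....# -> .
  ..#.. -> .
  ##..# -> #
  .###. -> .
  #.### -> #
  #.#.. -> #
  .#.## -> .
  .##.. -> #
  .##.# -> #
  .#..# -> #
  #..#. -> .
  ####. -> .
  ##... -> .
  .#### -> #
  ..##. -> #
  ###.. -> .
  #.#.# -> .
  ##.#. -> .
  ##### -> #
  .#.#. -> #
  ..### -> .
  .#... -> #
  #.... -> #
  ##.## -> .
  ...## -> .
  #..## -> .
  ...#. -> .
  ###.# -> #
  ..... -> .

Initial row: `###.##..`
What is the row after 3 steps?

#.....#.

..#..##.
...#.##.
#.....#.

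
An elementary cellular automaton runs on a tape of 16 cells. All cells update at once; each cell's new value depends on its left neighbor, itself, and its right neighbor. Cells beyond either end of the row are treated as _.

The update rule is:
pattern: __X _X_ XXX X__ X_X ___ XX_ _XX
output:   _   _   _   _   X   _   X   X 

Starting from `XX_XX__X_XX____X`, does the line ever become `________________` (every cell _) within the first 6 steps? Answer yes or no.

yes

XXXXX___XXX_____
X___X___X_X_____
_________X______
________________
all cells are _ at step 4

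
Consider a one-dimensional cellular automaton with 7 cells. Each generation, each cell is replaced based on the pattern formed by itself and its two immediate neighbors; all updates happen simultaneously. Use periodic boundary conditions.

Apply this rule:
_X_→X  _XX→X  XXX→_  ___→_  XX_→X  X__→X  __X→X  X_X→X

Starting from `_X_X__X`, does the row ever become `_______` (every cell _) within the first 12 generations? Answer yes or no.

yes

XXXXXXX
_______
all cells are _ at generation 2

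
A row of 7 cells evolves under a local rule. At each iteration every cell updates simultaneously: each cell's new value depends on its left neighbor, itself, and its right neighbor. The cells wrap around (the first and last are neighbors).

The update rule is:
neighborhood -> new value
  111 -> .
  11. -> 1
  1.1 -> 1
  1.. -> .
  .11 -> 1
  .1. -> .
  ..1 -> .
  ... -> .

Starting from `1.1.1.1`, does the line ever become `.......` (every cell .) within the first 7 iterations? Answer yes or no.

11.1.11
.11.11.
.11111.
.1...1.
.......
all cells are . at iteration 5

yes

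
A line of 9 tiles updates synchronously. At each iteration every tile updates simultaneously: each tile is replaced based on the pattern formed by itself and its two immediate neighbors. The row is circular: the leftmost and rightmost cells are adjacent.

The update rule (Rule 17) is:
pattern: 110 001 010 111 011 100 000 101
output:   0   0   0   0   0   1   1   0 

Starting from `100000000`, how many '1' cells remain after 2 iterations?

011111110
000000001
count of 1: 1

1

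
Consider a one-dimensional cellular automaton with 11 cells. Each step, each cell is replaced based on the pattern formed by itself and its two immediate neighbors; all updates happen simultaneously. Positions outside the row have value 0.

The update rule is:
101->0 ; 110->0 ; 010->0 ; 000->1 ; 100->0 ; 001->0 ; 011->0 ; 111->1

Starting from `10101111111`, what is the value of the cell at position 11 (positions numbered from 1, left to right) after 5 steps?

1

step 1: 00000111110
step 2: 11110011100
step 3: 01100001001
step 4: 00001100000
step 5: 11100001111
position 11 holds 1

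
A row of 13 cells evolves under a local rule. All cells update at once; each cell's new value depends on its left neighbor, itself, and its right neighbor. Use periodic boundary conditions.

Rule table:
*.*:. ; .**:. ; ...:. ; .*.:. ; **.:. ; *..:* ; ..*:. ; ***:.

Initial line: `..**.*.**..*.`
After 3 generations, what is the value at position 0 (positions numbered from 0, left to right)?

.

.........*..*
*.........*..
.*.........*.
position 0 holds .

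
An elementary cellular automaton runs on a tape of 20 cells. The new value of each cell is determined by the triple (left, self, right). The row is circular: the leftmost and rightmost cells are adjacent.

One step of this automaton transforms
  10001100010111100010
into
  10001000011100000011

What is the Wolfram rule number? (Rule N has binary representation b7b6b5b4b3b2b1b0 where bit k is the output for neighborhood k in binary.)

position 12: 111 → 0  (bit 7 = 0)
position 5: 110 → 0  (bit 6 = 0)
position 10: 101 → 1  (bit 5 = 1)
position 1: 100 → 0  (bit 4 = 0)
position 4: 011 → 1  (bit 3 = 1)
position 0: 010 → 1  (bit 2 = 1)
position 3: 001 → 0  (bit 1 = 0)
position 2: 000 → 0  (bit 0 = 0)
bits b7..b0 = 00101100 = 44

44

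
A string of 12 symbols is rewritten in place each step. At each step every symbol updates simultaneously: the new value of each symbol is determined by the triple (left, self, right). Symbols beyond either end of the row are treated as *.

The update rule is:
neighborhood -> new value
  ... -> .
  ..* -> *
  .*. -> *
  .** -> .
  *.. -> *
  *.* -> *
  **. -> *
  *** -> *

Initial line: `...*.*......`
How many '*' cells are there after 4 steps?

11

*.*****....*
**.*****..*.
***.********
****.*******
count of *: 11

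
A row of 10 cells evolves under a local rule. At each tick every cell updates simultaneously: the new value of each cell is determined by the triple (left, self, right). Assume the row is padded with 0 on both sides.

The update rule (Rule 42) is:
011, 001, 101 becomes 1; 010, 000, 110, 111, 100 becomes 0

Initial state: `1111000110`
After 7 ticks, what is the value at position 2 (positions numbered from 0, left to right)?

tick 1: 1000001100
tick 2: 0000011000
tick 3: 0000110000
tick 4: 0001100000
tick 5: 0011000000
tick 6: 0110000000
tick 7: 1100000000
position 2 holds 0

0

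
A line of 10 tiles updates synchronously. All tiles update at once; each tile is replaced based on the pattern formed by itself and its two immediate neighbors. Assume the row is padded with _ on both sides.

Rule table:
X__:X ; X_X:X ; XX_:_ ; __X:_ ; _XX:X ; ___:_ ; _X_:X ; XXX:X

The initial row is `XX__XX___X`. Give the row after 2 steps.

X_X_X_X__X
XXXXXXXX_X

XXXXXXXX_X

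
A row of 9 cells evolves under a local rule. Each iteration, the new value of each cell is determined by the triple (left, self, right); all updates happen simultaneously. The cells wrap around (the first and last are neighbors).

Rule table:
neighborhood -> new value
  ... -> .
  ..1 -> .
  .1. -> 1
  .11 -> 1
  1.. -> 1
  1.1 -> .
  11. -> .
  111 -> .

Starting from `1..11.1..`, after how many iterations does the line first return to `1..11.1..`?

11.1..11.
1..11.1..

2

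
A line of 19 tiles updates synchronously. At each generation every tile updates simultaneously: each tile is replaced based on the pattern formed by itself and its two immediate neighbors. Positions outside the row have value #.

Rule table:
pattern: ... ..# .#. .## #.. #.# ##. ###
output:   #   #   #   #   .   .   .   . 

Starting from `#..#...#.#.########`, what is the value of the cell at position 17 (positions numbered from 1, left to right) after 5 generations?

..##.###.#.#.......
.##..#...#.#.######
.#..##.###.#.#.....
.#.##..#...#.#.####
.#.#..##.###.#.#...
position 17 holds .

.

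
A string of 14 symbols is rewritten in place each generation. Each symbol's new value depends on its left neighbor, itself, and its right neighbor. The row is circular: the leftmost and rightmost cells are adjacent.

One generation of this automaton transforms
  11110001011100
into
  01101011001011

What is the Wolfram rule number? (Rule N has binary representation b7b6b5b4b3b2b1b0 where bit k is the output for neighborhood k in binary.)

position 1: 111 → 1  (bit 7 = 1)
position 3: 110 → 0  (bit 6 = 0)
position 8: 101 → 0  (bit 5 = 0)
position 4: 100 → 1  (bit 4 = 1)
position 0: 011 → 0  (bit 3 = 0)
position 7: 010 → 1  (bit 2 = 1)
position 6: 001 → 1  (bit 1 = 1)
position 5: 000 → 0  (bit 0 = 0)
bits b7..b0 = 10010110 = 150

150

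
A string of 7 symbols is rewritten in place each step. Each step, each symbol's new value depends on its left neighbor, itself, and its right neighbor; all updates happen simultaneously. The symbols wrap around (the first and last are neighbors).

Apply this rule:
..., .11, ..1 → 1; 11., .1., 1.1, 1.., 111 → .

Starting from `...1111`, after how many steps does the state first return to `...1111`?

14

.111...
11...11
...111.
1111...
1....11
..1111.
111....
1...111
..111..
111...1
....111
.1111..
11....1
...1111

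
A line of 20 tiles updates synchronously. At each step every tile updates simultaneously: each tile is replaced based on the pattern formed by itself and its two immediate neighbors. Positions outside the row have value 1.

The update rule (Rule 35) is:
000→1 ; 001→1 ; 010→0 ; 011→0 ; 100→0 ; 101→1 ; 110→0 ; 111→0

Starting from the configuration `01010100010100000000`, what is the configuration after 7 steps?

10101001101001111111
01010010010010000000
10100100100100111111
01001001001001000000
10010010010010011111
00100100100100100000
01001001001001001111

01001001001001001111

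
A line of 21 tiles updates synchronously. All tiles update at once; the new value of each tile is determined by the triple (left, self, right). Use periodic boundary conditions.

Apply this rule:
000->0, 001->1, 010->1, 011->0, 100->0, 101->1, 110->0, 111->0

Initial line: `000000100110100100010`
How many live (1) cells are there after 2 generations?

6

generation 1: 000001101001101100110
generation 2: 000010011010010001000
count of 1: 6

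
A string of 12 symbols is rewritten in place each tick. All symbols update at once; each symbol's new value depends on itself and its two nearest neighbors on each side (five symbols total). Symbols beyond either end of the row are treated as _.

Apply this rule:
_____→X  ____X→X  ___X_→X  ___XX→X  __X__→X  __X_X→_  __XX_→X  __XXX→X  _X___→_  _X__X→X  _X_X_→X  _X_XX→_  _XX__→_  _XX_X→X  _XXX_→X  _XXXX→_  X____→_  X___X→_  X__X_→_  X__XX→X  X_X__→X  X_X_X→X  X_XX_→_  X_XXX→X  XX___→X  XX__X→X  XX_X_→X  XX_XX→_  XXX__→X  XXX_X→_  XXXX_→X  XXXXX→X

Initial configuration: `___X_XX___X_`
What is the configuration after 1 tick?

XXX____X_XX_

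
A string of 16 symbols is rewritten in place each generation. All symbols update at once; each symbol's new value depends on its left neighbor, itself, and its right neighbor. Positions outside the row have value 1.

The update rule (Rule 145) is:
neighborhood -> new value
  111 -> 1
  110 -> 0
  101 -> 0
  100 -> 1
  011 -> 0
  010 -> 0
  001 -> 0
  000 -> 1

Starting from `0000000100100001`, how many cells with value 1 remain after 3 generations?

6

generation 1: 1111110010011100
generation 2: 1111101001001010
generation 3: 1111000100100000
count of 1: 6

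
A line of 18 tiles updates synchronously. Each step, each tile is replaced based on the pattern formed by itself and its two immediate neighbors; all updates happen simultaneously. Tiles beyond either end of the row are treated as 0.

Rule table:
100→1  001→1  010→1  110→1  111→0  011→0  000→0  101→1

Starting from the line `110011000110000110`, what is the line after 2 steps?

100110111101111101

step 1: 011101101011001011
step 2: 100110111101111101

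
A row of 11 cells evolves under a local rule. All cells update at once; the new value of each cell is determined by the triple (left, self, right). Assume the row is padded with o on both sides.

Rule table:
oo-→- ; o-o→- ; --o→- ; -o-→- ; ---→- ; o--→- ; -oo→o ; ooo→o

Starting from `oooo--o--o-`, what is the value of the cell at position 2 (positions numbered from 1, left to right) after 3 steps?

ooo--------
oo---------
o----------
position 2 holds -

-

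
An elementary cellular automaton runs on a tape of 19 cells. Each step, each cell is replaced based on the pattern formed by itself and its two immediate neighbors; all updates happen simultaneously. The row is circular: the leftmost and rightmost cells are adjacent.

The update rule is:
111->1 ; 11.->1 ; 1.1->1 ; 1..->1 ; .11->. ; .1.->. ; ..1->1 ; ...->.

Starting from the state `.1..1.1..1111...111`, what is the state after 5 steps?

step 1: 1.11.1.11.1111.1.11
step 2: 11.11.1.11.1111.1.1
step 3: 111.11.1.11.1111.1.
step 4: .111.11.1.11.1111.1
step 5: 1.111.11.1.11.1111.

1.111.11.1.11.1111.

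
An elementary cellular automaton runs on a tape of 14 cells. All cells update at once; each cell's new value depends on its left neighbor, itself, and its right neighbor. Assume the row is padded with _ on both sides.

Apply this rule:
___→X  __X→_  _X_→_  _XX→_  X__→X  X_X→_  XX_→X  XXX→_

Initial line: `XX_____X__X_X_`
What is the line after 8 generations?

_XXXXX__X____X
_____XX__XXX__
XXXX__XX___XXX
___XX__XXX___X
XX__XX___XXX__
_XX__XXX___XXX
__XX___XXX___X
X__XXX___XXX__

X__XXX___XXX__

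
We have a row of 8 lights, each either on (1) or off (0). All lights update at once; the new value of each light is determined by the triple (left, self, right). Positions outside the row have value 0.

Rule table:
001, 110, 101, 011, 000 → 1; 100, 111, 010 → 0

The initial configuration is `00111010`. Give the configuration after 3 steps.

11101100
10111101
01100110

01100110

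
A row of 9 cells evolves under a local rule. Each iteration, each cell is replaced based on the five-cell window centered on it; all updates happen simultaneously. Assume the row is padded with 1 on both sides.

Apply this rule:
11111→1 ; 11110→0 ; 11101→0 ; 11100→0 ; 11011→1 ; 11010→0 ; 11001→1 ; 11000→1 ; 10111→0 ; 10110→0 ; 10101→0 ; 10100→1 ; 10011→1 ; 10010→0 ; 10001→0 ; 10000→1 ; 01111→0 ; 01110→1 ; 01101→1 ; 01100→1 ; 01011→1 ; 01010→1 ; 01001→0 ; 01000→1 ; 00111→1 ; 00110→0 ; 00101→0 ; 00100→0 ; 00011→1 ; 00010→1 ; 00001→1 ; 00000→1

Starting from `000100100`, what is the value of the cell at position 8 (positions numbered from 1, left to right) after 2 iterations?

101000001
001111111
position 8 holds 1

1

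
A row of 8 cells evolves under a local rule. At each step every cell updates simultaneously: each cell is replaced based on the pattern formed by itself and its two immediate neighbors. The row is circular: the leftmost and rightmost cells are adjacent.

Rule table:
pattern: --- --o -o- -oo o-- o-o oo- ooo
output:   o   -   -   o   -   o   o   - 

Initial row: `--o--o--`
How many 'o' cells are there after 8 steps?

2

o------o
o-oooo-o
ooo--ooo
--o--o--  (repeats step 0; period 4)
step 8: --o--o--
count of o: 2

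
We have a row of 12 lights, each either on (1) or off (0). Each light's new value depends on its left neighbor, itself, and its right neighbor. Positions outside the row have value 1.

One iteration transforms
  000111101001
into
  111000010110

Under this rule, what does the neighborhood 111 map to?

0

At position 4 the neighborhood is 111; the next row has 0 there.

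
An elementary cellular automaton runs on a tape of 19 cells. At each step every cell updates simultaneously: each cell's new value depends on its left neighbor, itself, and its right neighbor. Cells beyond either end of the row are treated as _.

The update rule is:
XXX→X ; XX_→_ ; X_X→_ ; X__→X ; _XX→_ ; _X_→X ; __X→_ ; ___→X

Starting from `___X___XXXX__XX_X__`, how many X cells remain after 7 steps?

XX_XXX__XX_X____XXX
____X_X____XXXX__X_
XXX_X_XXXX__XX_X_XX
_X__X__XX_X____X___
_XX_XX____XXXX_XXXX
______XXX__XX___XX_
XXXXX__X_X___XX___X
count of X: 10

10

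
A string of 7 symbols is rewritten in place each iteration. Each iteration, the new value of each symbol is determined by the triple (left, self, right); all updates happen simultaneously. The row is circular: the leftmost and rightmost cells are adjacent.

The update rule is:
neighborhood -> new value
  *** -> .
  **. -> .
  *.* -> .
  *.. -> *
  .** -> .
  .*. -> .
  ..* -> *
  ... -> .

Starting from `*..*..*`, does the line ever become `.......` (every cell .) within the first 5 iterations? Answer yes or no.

.**.**.
*.....*
.*...*.
*.*.*.*
.......
all cells are . at iteration 5

yes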